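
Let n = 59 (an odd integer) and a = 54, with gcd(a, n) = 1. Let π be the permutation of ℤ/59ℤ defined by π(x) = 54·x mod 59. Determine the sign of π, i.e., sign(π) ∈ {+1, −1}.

-1

Trace 41: π^k(41) = [41, 31, 22, 8, 19, 23, 3] for k=0..6.
π_54 has 2 disjoint cycles with lengths [58, 1] on {0,…,58}.
2 cycles on 59: each ℓ→(−1)^(ℓ−1), product (−1)^57 = -1.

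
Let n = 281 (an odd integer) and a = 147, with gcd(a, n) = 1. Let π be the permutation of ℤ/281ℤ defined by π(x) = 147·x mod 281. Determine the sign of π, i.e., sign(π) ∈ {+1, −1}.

-1

Trace 1: π^k(1) = [1, 147, 253, 99, 222, 38, 247] for k=0..6.
Cycle lengths of π_147 on ℤ/281ℤ: [56, 56, 56, 56, 56, 1]; 6 cycles in total.
6 cycles on 281: each ℓ→(−1)^(ℓ−1), product (−1)^275 = -1.
Zolotarev: (147|281) = -1, matching the cycle-count sign.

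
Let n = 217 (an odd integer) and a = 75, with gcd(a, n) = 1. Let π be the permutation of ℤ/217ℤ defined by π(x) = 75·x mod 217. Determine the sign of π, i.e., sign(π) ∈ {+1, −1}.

+1

Orbit of 166 under x↦75x: [166, 81, 216, 142, 17, 190, 145]… (length divides ord_217(75)).
9 cycles of lengths [30, 30, 30, 30, 30, 30, 30, 6, 1].
n − c = 217 − 9 = 208; sign = (−1)^208 = +1.
Via Zolotarev, sign(π_{75}) = (75|217) = +1.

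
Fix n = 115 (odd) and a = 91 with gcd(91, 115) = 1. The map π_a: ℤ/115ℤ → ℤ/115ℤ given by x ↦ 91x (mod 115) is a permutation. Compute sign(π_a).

-1

Trace 1: π^k(1) = [1, 91] for k=0..1.
The orbit structure of x ↦ 91x mod 115: 60 orbits of sizes [2, 2, 2, 2, 2, 2, 2, 2, 2, 2, 2, 2, 2, 2, 2, 2, 2, 2, 2, 2, 2, 2, 2, 2, 2, 2, 2, 2, 2, 2, 2, 2, 2, 2, 2, 2, 2, 2, 2, 2, 2, 2, 2, 2, 2, 2, 2, 2, 2, 2, 2, 2, 2, 2, 2, 1, 1, 1, 1, 1].
sign(π) = (−1)^{n − #cycles} = (−1)^{115−60} = (−1)^55 = -1.
(91|115)_J = -1 (Zolotarev's lemma cross-check).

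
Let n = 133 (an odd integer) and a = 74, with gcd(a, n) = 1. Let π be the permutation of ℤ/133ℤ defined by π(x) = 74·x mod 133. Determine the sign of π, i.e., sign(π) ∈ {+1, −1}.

+1

Orbit of 64 under x↦74x: [64, 81, 9, 1, 74, 23, 106]… (length divides ord_133(74)).
π_74 has 17 disjoint cycles with lengths [9, 9, 9, 9, 9, 9, 9, 9, 9, 9, 9, 9, 9, 9, 3, 3, 1] on {0,…,132}.
Σ(ℓ_i−1) = 133−17 = 116; sign = (−1)^116 = +1.
The Jacobi symbol (74|133) = +1 (Zolotarev) agrees.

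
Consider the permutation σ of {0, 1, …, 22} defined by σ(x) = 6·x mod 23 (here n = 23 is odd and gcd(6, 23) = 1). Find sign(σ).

+1

Trace 1: π^k(1) = [1, 6, 13, 9, 8, 2, 12] for k=0..6.
π_6 has 3 disjoint cycles with lengths [11, 11, 1] on {0,…,22}.
23 − 3 = 20 transpositions; sign(π) = (−1)^20 = +1.
The Jacobi symbol (6|23) = +1 (Zolotarev) agrees.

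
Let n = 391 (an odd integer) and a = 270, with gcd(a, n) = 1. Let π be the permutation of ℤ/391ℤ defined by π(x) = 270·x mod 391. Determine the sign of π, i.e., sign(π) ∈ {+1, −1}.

Orbit of 52 under x↦270x: [52, 355, 55, 383, 186, 172, 302]… (length divides ord_391(270)).
8 cycles of lengths [88, 88, 88, 88, 22, 8, 8, 1].
Σ(ℓ_i−1) = 391−8 = 383; sign = (−1)^383 = -1.
Check: (270/391) = -1 by Zolotarev.

-1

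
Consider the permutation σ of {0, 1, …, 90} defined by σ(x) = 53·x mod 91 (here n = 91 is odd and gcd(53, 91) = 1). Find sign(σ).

Orbit of 79 under x↦53x: [79, 1, 53]… (length divides ord_91(53)).
π_53 has 39 disjoint cycles with lengths [3, 3, 3, 3, 3, 3, 3, 3, 3, 3, 3, 3, 3, 3, 3, 3, 3, 3, 3, 3, 3, 3, 3, 3, 3, 3, 1, 1, 1, 1, 1, 1, 1, 1, 1, 1, 1, 1, 1] on {0,…,90}.
sign(π) = (−1)^{n − #cycles} = (−1)^{91−39} = (−1)^52 = +1.
Via Zolotarev, sign(π_{53}) = (53|91) = +1.

+1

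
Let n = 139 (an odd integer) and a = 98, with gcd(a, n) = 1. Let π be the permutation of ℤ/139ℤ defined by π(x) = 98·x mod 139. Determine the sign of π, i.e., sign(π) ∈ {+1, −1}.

Start at x=52: 52 → 92 → 120 → 84 → 31 → 119 → 125 → … (one orbit).
2 cycles of lengths [138, 1].
139 − 2 = 137 transpositions; sign(π) = (−1)^137 = -1.
The Jacobi symbol (98|139) = -1 (Zolotarev) agrees.

-1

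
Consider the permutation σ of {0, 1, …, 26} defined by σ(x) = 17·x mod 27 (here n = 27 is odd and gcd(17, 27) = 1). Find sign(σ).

-1

Start at x=17: 17 → 19 → 26 → 10 → 8 → 1 → 17 (one orbit).
π_17 has 8 disjoint cycles with lengths [6, 6, 6, 2, 2, 2, 2, 1] on {0,…,26}.
sign(π) = (−1)^{n − #cycles} = (−1)^{27−8} = (−1)^19 = -1.
Via Zolotarev, sign(π_{17}) = (17|27) = -1.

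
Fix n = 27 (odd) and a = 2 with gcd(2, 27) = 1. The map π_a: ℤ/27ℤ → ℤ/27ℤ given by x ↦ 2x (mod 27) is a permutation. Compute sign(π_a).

Start at x=22: 22 → 17 → 7 → 14 → 1 → 2 → 4 → … (one orbit).
π_2 has 4 disjoint cycles with lengths [18, 6, 2, 1] on {0,…,26}.
4 cycles on 27: each ℓ→(−1)^(ℓ−1), product (−1)^23 = -1.

-1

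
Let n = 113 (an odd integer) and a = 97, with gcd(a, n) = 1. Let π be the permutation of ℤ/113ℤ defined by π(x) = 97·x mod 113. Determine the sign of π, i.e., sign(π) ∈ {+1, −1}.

Orbit of 106 under x↦97x: [106, 112, 16, 83, 28, 4, 49]… (length divides ord_113(97)).
Cycle lengths of π_97 on ℤ/113ℤ: [14, 14, 14, 14, 14, 14, 14, 14, 1]; 9 cycles in total.
Σ(ℓ_i−1) = 113−9 = 104; sign = (−1)^104 = +1.
(97|113)_J = +1 (Zolotarev's lemma cross-check).

+1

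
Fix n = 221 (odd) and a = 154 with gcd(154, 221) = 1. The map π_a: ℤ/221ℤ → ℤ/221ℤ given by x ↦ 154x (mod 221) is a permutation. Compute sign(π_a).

Start at x=69: 69 → 18 → 120 → 137 → 103 → 171 → 35 → … (one orbit).
π_154 has 34 disjoint cycles with lengths [12, 12, 12, 12, 12, 12, 12, 12, 12, 12, 12, 12, 12, 12, 12, 12, 12, 1, 1, 1, 1, 1, 1, 1, 1, 1, 1, 1, 1, 1, 1, 1, 1, 1] on {0,…,220}.
sign(π) = (−1)^{n − #cycles} = (−1)^{221−34} = (−1)^187 = -1.
Zolotarev: (154|221) = -1, matching the cycle-count sign.

-1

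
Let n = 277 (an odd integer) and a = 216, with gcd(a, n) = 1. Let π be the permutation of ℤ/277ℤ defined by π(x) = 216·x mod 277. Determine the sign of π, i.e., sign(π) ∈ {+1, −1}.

-1

Trace 131: π^k(131) = [131, 42, 208, 54, 30, 109, 276] for k=0..6.
Cycle type of π: 92×3 + 1; total 4 cycles.
Σ(ℓ_i−1) = 277−4 = 273; sign = (−1)^273 = -1.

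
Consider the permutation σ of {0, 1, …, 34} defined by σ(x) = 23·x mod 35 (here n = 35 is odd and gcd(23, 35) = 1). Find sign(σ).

Start at x=23: 23 → 4 → 22 → 16 → 18 → 29 → 2 → … (one orbit).
The orbit structure of x ↦ 23x mod 35: 6 orbits of sizes [12, 12, 4, 3, 3, 1].
Σ(ℓ_i−1) = 35−6 = 29; sign = (−1)^29 = -1.
Zolotarev: (23|35) = -1, matching the cycle-count sign.

-1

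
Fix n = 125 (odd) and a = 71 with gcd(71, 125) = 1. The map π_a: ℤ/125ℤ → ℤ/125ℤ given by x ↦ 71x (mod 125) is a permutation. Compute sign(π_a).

Orbit of 121 under x↦71x: [121, 91, 86, 106, 26, 96, 66]… (length divides ord_125(71)).
Cycle type of π: 25×4 + 5×4 + 1×5; total 13 cycles.
13 cycles on 125: each ℓ→(−1)^(ℓ−1), product (−1)^112 = +1.
(71|125)_J = +1 (Zolotarev's lemma cross-check).

+1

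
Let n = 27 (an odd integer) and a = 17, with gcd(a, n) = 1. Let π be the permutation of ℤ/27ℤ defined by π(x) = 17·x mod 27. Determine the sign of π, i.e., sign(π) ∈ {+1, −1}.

Trace 1: π^k(1) = [1, 17, 19, 26, 10, 8] for k=0..5.
Decompose π into cycles: lengths [6, 6, 6, 2, 2, 2, 2, 1] (8 cycles, including the fixed point 0).
sign(π) = (−1)^{n − #cycles} = (−1)^{27−8} = (−1)^19 = -1.

-1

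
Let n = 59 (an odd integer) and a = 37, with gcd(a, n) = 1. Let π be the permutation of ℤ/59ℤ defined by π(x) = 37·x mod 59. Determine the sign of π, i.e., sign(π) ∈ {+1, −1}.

-1

Orbit of 12 under x↦37x: [12, 31, 26, 18, 17, 39, 27]… (length divides ord_59(37)).
Cycle lengths of π_37 on ℤ/59ℤ: [58, 1]; 2 cycles in total.
2 cycles on 59: each ℓ→(−1)^(ℓ−1), product (−1)^57 = -1.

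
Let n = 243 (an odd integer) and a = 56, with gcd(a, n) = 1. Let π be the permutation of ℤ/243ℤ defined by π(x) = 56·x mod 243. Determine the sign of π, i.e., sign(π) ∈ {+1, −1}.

-1

Orbit of 214 under x↦56x: [214, 77, 181, 173, 211, 152, 7]… (length divides ord_243(56)).
Cycle lengths of π_56 on ℤ/243ℤ: [162, 54, 18, 6, 2, 1]; 6 cycles in total.
sign(π) = (−1)^{n − #cycles} = (−1)^{243−6} = (−1)^237 = -1.
The Jacobi symbol (56|243) = -1 (Zolotarev) agrees.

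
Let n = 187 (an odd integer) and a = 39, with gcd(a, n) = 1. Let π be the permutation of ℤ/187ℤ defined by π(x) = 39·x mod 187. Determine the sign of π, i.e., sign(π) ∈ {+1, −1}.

Orbit of 174 under x↦39x: [174, 54, 49, 41, 103, 90, 144]… (length divides ord_187(39)).
Cycle type of π: 80×2 + 16 + 10 + 1; total 5 cycles.
Σ(ℓ_i−1) = 187−5 = 182; sign = (−1)^182 = +1.
Via Zolotarev, sign(π_{39}) = (39|187) = +1.

+1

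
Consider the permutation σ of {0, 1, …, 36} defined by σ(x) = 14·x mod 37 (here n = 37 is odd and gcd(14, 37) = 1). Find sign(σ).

Trace 6: π^k(6) = [6, 10, 29, 36, 23, 26, 31] for k=0..6.
4 cycles of lengths [12, 12, 12, 1].
Σ(ℓ_i−1) = 37−4 = 33; sign = (−1)^33 = -1.
(14|37)_J = -1 (Zolotarev's lemma cross-check).

-1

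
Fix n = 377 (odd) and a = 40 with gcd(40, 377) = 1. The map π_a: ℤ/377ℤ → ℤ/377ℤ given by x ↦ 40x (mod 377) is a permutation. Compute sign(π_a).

-1

Orbit of 53 under x↦40x: [53, 235, 352, 131, 339, 365, 274]… (length divides ord_377(40)).
Cycle type of π: 28×13 + 1×13; total 26 cycles.
26 cycles on 377: each ℓ→(−1)^(ℓ−1), product (−1)^351 = -1.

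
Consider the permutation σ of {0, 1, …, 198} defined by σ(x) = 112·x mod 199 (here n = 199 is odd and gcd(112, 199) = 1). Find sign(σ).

Orbit of 50 under x↦112x: [50, 28, 151, 196, 62, 178, 36]… (length divides ord_199(112)).
3 cycles of lengths [99, 99, 1].
3 cycles on 199: each ℓ→(−1)^(ℓ−1), product (−1)^196 = +1.
(112|199)_J = +1 (Zolotarev's lemma cross-check).

+1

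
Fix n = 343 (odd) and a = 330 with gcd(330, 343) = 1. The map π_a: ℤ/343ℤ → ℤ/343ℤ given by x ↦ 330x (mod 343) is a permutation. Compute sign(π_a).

Start at x=176: 176 → 113 → 246 → 232 → 71 → 106 → 337 → … (one orbit).
The orbit structure of x ↦ 330x mod 343: 19 orbits of sizes [49, 49, 49, 49, 49, 49, 7, 7, 7, 7, 7, 7, 1, 1, 1, 1, 1, 1, 1].
19 cycles on 343: each ℓ→(−1)^(ℓ−1), product (−1)^324 = +1.
(330|343)_J = +1 (Zolotarev's lemma cross-check).

+1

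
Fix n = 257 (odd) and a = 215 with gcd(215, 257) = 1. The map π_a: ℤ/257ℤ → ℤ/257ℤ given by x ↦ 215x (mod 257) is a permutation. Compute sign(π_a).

+1

Start at x=184: 184 → 239 → 242 → 116 → 11 → 52 → 129 → … (one orbit).
Cycle type of π: 128×2 + 1; total 3 cycles.
sign(π) = (−1)^{n − #cycles} = (−1)^{257−3} = (−1)^254 = +1.
Check: (215/257) = +1 by Zolotarev.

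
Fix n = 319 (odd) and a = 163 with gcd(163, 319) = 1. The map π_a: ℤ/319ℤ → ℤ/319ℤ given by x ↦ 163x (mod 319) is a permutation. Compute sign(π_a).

Orbit of 276 under x↦163x: [276, 9, 191, 190, 27, 254, 251]… (length divides ord_319(163)).
6 cycles of lengths [140, 140, 28, 5, 5, 1].
319 − 6 = 313 transpositions; sign(π) = (−1)^313 = -1.
Zolotarev: (163|319) = -1, matching the cycle-count sign.

-1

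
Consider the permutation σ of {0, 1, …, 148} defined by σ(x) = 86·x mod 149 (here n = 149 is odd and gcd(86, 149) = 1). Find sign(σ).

+1

Orbit of 53 under x↦86x: [53, 88, 118, 16, 35, 30, 47]… (length divides ord_149(86)).
Cycle type of π: 74×2 + 1; total 3 cycles.
sign(π) = (−1)^{n − #cycles} = (−1)^{149−3} = (−1)^146 = +1.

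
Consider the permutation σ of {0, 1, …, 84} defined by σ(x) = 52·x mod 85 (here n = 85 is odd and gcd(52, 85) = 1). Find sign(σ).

-1

Start at x=69: 69 → 18 → 1 → 52 → 69 (one orbit).
π_52 has 34 disjoint cycles with lengths [4, 4, 4, 4, 4, 4, 4, 4, 4, 4, 4, 4, 4, 4, 4, 4, 4, 1, 1, 1, 1, 1, 1, 1, 1, 1, 1, 1, 1, 1, 1, 1, 1, 1] on {0,…,84}.
Σ(ℓ_i−1) = 85−34 = 51; sign = (−1)^51 = -1.
(52|85)_J = -1 (Zolotarev's lemma cross-check).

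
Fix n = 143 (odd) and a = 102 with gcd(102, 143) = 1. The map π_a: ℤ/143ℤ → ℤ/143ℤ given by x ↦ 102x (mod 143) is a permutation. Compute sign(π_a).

-1

Orbit of 125 under x↦102x: [125, 23, 58, 53, 115, 4, 122]… (length divides ord_143(102)).
Decompose π into cycles: lengths [60, 60, 12, 5, 5, 1] (6 cycles, including the fixed point 0).
With 6 cycles on 143 points, sign = (−1)^{143−6} = -1.
Via Zolotarev, sign(π_{102}) = (102|143) = -1.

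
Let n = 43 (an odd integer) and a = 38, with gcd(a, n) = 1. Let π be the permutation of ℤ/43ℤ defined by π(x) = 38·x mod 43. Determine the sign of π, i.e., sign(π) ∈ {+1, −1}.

Trace 10: π^k(10) = [10, 36, 35, 40, 15, 11, 31] for k=0..6.
Cycle type of π: 21×2 + 1; total 3 cycles.
3 cycles on 43: each ℓ→(−1)^(ℓ−1), product (−1)^40 = +1.
Via Zolotarev, sign(π_{38}) = (38|43) = +1.

+1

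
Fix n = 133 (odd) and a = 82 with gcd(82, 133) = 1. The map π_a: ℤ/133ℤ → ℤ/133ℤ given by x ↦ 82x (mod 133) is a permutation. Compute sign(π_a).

-1

Orbit of 64 under x↦82x: [64, 61, 81, 125, 9, 73, 1]… (length divides ord_133(82)).
The orbit structure of x ↦ 82x mod 133: 10 orbits of sizes [18, 18, 18, 18, 18, 18, 9, 9, 6, 1].
133 − 10 = 123 transpositions; sign(π) = (−1)^123 = -1.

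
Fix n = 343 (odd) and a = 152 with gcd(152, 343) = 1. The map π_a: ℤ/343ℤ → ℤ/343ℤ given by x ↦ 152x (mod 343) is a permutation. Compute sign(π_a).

Start at x=153: 153 → 275 → 297 → 211 → 173 → 228 → 13 → … (one orbit).
π_152 has 4 disjoint cycles with lengths [294, 42, 6, 1] on {0,…,342}.
343 − 4 = 339 transpositions; sign(π) = (−1)^339 = -1.
The Jacobi symbol (152|343) = -1 (Zolotarev) agrees.

-1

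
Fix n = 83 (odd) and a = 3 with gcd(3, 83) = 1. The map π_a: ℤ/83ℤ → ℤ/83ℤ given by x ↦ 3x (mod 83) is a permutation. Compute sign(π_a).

+1

Trace 48: π^k(48) = [48, 61, 17, 51, 70, 44, 49] for k=0..6.
Decompose π into cycles: lengths [41, 41, 1] (3 cycles, including the fixed point 0).
sign(π) = (−1)^{n − #cycles} = (−1)^{83−3} = (−1)^80 = +1.
Via Zolotarev, sign(π_{3}) = (3|83) = +1.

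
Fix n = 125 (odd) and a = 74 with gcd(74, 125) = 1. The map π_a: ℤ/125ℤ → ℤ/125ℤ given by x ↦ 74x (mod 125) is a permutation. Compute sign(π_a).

Start at x=51: 51 → 24 → 26 → 49 → 1 → 74 → 101 → … (one orbit).
The orbit structure of x ↦ 74x mod 125: 23 orbits of sizes [10, 10, 10, 10, 10, 10, 10, 10, 10, 10, 2, 2, 2, 2, 2, 2, 2, 2, 2, 2, 2, 2, 1].
Σ(ℓ_i−1) = 125−23 = 102; sign = (−1)^102 = +1.

+1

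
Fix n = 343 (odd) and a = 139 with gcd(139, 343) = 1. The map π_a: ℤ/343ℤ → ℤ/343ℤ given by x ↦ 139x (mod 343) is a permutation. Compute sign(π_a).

-1

Orbit of 246 under x↦139x: [246, 237, 15, 27, 323, 307, 141]… (length divides ord_343(139)).
The orbit structure of x ↦ 139x mod 343: 10 orbits of sizes [98, 98, 98, 14, 14, 14, 2, 2, 2, 1].
10 cycles on 343: each ℓ→(−1)^(ℓ−1), product (−1)^333 = -1.
Zolotarev: (139|343) = -1, matching the cycle-count sign.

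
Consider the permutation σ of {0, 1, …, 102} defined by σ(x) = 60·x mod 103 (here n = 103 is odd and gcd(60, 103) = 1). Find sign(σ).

+1

Trace 82: π^k(82) = [82, 79, 2, 17, 93, 18, 50] for k=0..6.
Cycle lengths of π_60 on ℤ/103ℤ: [51, 51, 1]; 3 cycles in total.
Σ(ℓ_i−1) = 103−3 = 100; sign = (−1)^100 = +1.
The Jacobi symbol (60|103) = +1 (Zolotarev) agrees.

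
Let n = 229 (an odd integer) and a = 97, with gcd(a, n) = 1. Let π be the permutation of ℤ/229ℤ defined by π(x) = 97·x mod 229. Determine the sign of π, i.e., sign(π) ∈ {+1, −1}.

+1

Orbit of 173 under x↦97x: [173, 64, 25, 135, 42, 181, 153]… (length divides ord_229(97)).
The orbit structure of x ↦ 97x mod 229: 3 orbits of sizes [114, 114, 1].
3 cycles on 229: each ℓ→(−1)^(ℓ−1), product (−1)^226 = +1.
Zolotarev: (97|229) = +1, matching the cycle-count sign.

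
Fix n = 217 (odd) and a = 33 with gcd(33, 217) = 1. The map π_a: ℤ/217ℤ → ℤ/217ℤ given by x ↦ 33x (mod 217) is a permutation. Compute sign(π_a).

Start at x=78: 78 → 187 → 95 → 97 → 163 → 171 → 1 → … (one orbit).
π_33 has 14 disjoint cycles with lengths [30, 30, 30, 30, 30, 30, 6, 5, 5, 5, 5, 5, 5, 1] on {0,…,216}.
n − c = 217 − 14 = 203; sign = (−1)^203 = -1.
Zolotarev: (33|217) = -1, matching the cycle-count sign.

-1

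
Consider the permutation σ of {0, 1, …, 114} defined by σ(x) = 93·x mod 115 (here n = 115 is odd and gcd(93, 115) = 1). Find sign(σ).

Trace 93: π^k(93) = [93, 24, 47, 1] for k=0..3.
Cycle type of π: 4×23 + 1×23; total 46 cycles.
115 − 46 = 69 transpositions; sign(π) = (−1)^69 = -1.

-1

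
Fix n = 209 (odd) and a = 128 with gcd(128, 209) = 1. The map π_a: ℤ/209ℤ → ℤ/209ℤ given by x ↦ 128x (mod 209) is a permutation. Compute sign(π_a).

Trace 94: π^k(94) = [94, 119, 184, 144, 40, 104, 145] for k=0..6.
Cycle type of π: 90×2 + 18 + 10 + 1; total 5 cycles.
209 − 5 = 204 transpositions; sign(π) = (−1)^204 = +1.
(128|209)_J = +1 (Zolotarev's lemma cross-check).

+1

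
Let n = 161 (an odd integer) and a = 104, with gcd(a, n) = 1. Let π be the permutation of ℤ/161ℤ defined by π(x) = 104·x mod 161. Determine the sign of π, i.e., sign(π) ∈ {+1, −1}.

-1

Start at x=127: 127 → 6 → 141 → 13 → 64 → 55 → 85 → … (one orbit).
Cycle type of π: 22×6 + 11×2 + 2×3 + 1; total 12 cycles.
Σ(ℓ_i−1) = 161−12 = 149; sign = (−1)^149 = -1.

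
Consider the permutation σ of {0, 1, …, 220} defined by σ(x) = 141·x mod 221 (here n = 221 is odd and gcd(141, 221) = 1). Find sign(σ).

Trace 58: π^k(58) = [58, 1, 141, 212, 57, 81, 150] for k=0..6.
Decompose π into cycles: lengths [48, 48, 48, 48, 16, 12, 1] (7 cycles, including the fixed point 0).
With 7 cycles on 221 points, sign = (−1)^{221−7} = +1.

+1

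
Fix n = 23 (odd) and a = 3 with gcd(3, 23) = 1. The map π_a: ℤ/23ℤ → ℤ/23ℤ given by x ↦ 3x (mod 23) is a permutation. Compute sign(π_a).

Orbit of 3 under x↦3x: [3, 9, 4, 12, 13, 16, 2]… (length divides ord_23(3)).
Decompose π into cycles: lengths [11, 11, 1] (3 cycles, including the fixed point 0).
23 − 3 = 20 transpositions; sign(π) = (−1)^20 = +1.
Zolotarev: (3|23) = +1, matching the cycle-count sign.

+1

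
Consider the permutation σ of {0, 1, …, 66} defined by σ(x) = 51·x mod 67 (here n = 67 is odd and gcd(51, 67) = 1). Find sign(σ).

Trace 16: π^k(16) = [16, 12, 9, 57, 26, 53, 23] for k=0..6.
Decompose π into cycles: lengths [66, 1] (2 cycles, including the fixed point 0).
n − c = 67 − 2 = 65; sign = (−1)^65 = -1.
(51|67)_J = -1 (Zolotarev's lemma cross-check).

-1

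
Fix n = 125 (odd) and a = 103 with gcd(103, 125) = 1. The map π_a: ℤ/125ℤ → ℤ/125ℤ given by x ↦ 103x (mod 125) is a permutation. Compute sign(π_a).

-1

Orbit of 51 under x↦103x: [51, 3, 59, 77, 56, 18, 104]… (length divides ord_125(103)).
Cycle lengths of π_103 on ℤ/125ℤ: [100, 20, 4, 1]; 4 cycles in total.
4 cycles on 125: each ℓ→(−1)^(ℓ−1), product (−1)^121 = -1.
The Jacobi symbol (103|125) = -1 (Zolotarev) agrees.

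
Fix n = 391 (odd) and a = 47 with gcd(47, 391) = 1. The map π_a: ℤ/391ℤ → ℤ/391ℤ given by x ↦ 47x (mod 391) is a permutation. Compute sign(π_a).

Trace 1: π^k(1) = [1, 47, 254, 208] for k=0..3.
The orbit structure of x ↦ 47x mod 391: 115 orbits of sizes [4, 4, 4, 4, 4, 4, 4, 4, 4, 4, 4, 4, 4, 4, 4, 4, 4, 4, 4, 4, 4, 4, 4, 4, 4, 4, 4, 4, 4, 4, 4, 4, 4, 4, 4, 4, 4, 4, 4, 4, 4, 4, 4, 4, 4, 4, 4, 4, 4, 4, 4, 4, 4, 4, 4, 4, 4, 4, 4, 4, 4, 4, 4, 4, 4, 4, 4, 4, 4, 4, 4, 4, 4, 4, 4, 4, 4, 4, 4, 4, 4, 4, 4, 4, 4, 4, 4, 4, 4, 4, 4, 4, 1, 1, 1, 1, 1, 1, 1, 1, 1, 1, 1, 1, 1, 1, 1, 1, 1, 1, 1, 1, 1, 1, 1].
391 − 115 = 276 transpositions; sign(π) = (−1)^276 = +1.

+1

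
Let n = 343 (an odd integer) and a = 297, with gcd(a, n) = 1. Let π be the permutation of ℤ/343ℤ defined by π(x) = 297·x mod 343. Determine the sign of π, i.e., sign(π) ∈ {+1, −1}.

Start at x=109: 109 → 131 → 148 → 52 → 9 → 272 → 179 → … (one orbit).
Cycle lengths of π_297 on ℤ/343ℤ: [294, 42, 6, 1]; 4 cycles in total.
343 − 4 = 339 transpositions; sign(π) = (−1)^339 = -1.
The Jacobi symbol (297|343) = -1 (Zolotarev) agrees.

-1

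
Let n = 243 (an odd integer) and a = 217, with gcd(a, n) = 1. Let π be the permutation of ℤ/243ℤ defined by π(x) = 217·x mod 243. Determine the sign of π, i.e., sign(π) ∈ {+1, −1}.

Start at x=28: 28 → 1 → 217 → 190 → 163 → 136 → 109 → … (one orbit).
63 cycles of lengths [9, 9, 9, 9, 9, 9, 9, 9, 9, 9, 9, 9, 9, 9, 9, 9, 9, 9, 3, 3, 3, 3, 3, 3, 3, 3, 3, 3, 3, 3, 3, 3, 3, 3, 3, 3, 1, 1, 1, 1, 1, 1, 1, 1, 1, 1, 1, 1, 1, 1, 1, 1, 1, 1, 1, 1, 1, 1, 1, 1, 1, 1, 1].
With 63 cycles on 243 points, sign = (−1)^{243−63} = +1.
(217|243)_J = +1 (Zolotarev's lemma cross-check).

+1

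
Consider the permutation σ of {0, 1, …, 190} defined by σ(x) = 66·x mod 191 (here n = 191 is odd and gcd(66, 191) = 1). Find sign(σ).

Orbit of 52 under x↦66x: [52, 185, 177, 31, 136, 190, 125]… (length divides ord_191(66)).
Cycle lengths of π_66 on ℤ/191ℤ: [38, 38, 38, 38, 38, 1]; 6 cycles in total.
191 − 6 = 185 transpositions; sign(π) = (−1)^185 = -1.

-1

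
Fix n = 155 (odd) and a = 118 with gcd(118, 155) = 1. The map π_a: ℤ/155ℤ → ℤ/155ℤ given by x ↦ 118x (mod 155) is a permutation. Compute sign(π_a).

Start at x=94: 94 → 87 → 36 → 63 → 149 → 67 → 1 → … (one orbit).
Cycle type of π: 12×10 + 4 + 3×10 + 1; total 22 cycles.
155 − 22 = 133 transpositions; sign(π) = (−1)^133 = -1.

-1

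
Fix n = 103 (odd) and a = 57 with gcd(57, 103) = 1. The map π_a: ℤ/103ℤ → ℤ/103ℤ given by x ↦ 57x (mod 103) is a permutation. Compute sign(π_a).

Start at x=57: 57 → 56 → 102 → 46 → 47 → 1 → 57 (one orbit).
Cycle lengths of π_57 on ℤ/103ℤ: [6, 6, 6, 6, 6, 6, 6, 6, 6, 6, 6, 6, 6, 6, 6, 6, 6, 1]; 18 cycles in total.
18 cycles on 103: each ℓ→(−1)^(ℓ−1), product (−1)^85 = -1.
(57|103)_J = -1 (Zolotarev's lemma cross-check).

-1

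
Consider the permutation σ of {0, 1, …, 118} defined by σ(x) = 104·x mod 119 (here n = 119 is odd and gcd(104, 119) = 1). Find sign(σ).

-1

Trace 83: π^k(83) = [83, 64, 111, 1, 104, 106, 76] for k=0..6.
π_104 has 18 disjoint cycles with lengths [8, 8, 8, 8, 8, 8, 8, 8, 8, 8, 8, 8, 8, 8, 2, 2, 2, 1] on {0,…,118}.
18 cycles on 119: each ℓ→(−1)^(ℓ−1), product (−1)^101 = -1.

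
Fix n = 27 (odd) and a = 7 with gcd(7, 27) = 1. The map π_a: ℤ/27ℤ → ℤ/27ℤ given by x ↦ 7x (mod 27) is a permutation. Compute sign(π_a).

+1

Orbit of 19 under x↦7x: [19, 25, 13, 10, 16, 4, 1]… (length divides ord_27(7)).
7 cycles of lengths [9, 9, 3, 3, 1, 1, 1].
n − c = 27 − 7 = 20; sign = (−1)^20 = +1.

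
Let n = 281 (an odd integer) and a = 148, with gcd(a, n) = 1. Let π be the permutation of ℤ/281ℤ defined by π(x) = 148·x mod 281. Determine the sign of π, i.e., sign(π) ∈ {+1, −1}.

-1

Start at x=133: 133 → 14 → 105 → 85 → 216 → 215 → 67 → … (one orbit).
Cycle type of π: 280 + 1; total 2 cycles.
sign(π) = (−1)^{n − #cycles} = (−1)^{281−2} = (−1)^279 = -1.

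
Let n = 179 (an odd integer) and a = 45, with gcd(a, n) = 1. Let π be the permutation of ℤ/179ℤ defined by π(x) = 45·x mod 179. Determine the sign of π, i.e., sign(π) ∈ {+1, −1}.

+1

Orbit of 108 under x↦45x: [108, 27, 141, 80, 20, 5, 46]… (length divides ord_179(45)).
Decompose π into cycles: lengths [89, 89, 1] (3 cycles, including the fixed point 0).
sign(π) = (−1)^{n − #cycles} = (−1)^{179−3} = (−1)^176 = +1.
(45|179)_J = +1 (Zolotarev's lemma cross-check).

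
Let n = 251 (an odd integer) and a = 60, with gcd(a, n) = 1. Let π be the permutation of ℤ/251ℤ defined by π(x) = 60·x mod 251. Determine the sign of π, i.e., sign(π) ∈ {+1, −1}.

+1

Orbit of 93 under x↦60x: [93, 58, 217, 219, 88, 9, 38]… (length divides ord_251(60)).
Cycle type of π: 125×2 + 1; total 3 cycles.
Σ(ℓ_i−1) = 251−3 = 248; sign = (−1)^248 = +1.
Zolotarev: (60|251) = +1, matching the cycle-count sign.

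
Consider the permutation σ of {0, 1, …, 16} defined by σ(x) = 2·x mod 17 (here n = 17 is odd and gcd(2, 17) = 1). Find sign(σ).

Orbit of 4 under x↦2x: [4, 8, 16, 15, 13, 9, 1]… (length divides ord_17(2)).
Cycle type of π: 8×2 + 1; total 3 cycles.
3 cycles on 17: each ℓ→(−1)^(ℓ−1), product (−1)^14 = +1.

+1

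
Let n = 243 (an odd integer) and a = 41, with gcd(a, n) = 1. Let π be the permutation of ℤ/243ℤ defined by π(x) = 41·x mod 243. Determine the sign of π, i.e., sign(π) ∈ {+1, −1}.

Start at x=106: 106 → 215 → 67 → 74 → 118 → 221 → 70 → … (one orbit).
π_41 has 6 disjoint cycles with lengths [162, 54, 18, 6, 2, 1] on {0,…,242}.
Σ(ℓ_i−1) = 243−6 = 237; sign = (−1)^237 = -1.

-1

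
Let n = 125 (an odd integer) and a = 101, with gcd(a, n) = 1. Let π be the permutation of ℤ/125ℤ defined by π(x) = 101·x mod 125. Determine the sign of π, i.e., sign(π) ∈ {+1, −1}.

+1

Start at x=76: 76 → 51 → 26 → 1 → 101 → 76 (one orbit).
π_101 has 45 disjoint cycles with lengths [5, 5, 5, 5, 5, 5, 5, 5, 5, 5, 5, 5, 5, 5, 5, 5, 5, 5, 5, 5, 1, 1, 1, 1, 1, 1, 1, 1, 1, 1, 1, 1, 1, 1, 1, 1, 1, 1, 1, 1, 1, 1, 1, 1, 1] on {0,…,124}.
Σ(ℓ_i−1) = 125−45 = 80; sign = (−1)^80 = +1.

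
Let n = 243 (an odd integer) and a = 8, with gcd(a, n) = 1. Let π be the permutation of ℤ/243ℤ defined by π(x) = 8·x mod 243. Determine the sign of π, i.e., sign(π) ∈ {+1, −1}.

-1

Start at x=125: 125 → 28 → 224 → 91 → 242 → 235 → 179 → … (one orbit).
Decompose π into cycles: lengths [54, 54, 54, 18, 18, 18, 6, 6, 6, 2, 2, 2, 2, 1] (14 cycles, including the fixed point 0).
243 − 14 = 229 transpositions; sign(π) = (−1)^229 = -1.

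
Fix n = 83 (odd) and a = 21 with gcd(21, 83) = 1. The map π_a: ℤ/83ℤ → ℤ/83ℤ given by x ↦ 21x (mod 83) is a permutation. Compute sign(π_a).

+1

Orbit of 3 under x↦21x: [3, 63, 78, 61, 36, 9, 23]… (length divides ord_83(21)).
The orbit structure of x ↦ 21x mod 83: 3 orbits of sizes [41, 41, 1].
83 − 3 = 80 transpositions; sign(π) = (−1)^80 = +1.
Via Zolotarev, sign(π_{21}) = (21|83) = +1.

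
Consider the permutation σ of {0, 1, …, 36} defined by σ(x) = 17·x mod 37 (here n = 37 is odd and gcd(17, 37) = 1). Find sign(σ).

-1

Start at x=2: 2 → 34 → 23 → 21 → 24 → 1 → 17 → … (one orbit).
Decompose π into cycles: lengths [36, 1] (2 cycles, including the fixed point 0).
n − c = 37 − 2 = 35; sign = (−1)^35 = -1.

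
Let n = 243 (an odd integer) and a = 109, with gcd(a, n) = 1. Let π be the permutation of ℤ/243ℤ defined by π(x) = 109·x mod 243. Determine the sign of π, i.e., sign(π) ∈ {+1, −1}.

Trace 82: π^k(82) = [82, 190, 55, 163, 28, 136, 1] for k=0..6.
Decompose π into cycles: lengths [9, 9, 9, 9, 9, 9, 9, 9, 9, 9, 9, 9, 9, 9, 9, 9, 9, 9, 3, 3, 3, 3, 3, 3, 3, 3, 3, 3, 3, 3, 3, 3, 3, 3, 3, 3, 1, 1, 1, 1, 1, 1, 1, 1, 1, 1, 1, 1, 1, 1, 1, 1, 1, 1, 1, 1, 1, 1, 1, 1, 1, 1, 1] (63 cycles, including the fixed point 0).
63 cycles on 243: each ℓ→(−1)^(ℓ−1), product (−1)^180 = +1.
Via Zolotarev, sign(π_{109}) = (109|243) = +1.

+1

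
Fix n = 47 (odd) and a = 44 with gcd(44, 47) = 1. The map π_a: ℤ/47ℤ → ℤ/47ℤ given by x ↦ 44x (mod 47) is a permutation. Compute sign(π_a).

Orbit of 8 under x↦44x: [8, 23, 25, 19, 37, 30, 4]… (length divides ord_47(44)).
The orbit structure of x ↦ 44x mod 47: 2 orbits of sizes [46, 1].
n − c = 47 − 2 = 45; sign = (−1)^45 = -1.

-1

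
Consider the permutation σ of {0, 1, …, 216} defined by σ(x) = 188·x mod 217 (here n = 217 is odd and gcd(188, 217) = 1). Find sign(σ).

-1

Trace 132: π^k(132) = [132, 78, 125, 64, 97, 8, 202] for k=0..6.
The orbit structure of x ↦ 188x mod 217: 28 orbits of sizes [10, 10, 10, 10, 10, 10, 10, 10, 10, 10, 10, 10, 10, 10, 10, 10, 10, 10, 5, 5, 5, 5, 5, 5, 2, 2, 2, 1].
With 28 cycles on 217 points, sign = (−1)^{217−28} = -1.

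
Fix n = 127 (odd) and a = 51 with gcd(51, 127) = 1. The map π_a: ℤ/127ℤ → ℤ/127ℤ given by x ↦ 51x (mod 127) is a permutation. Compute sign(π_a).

-1

Start at x=123: 123 → 50 → 10 → 2 → 102 → 122 → 126 → … (one orbit).
π_51 has 4 disjoint cycles with lengths [42, 42, 42, 1] on {0,…,126}.
sign(π) = (−1)^{n − #cycles} = (−1)^{127−4} = (−1)^123 = -1.
Check: (51/127) = -1 by Zolotarev.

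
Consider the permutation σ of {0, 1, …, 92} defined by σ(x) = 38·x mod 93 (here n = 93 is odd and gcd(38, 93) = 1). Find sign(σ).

Trace 32: π^k(32) = [32, 7, 80, 64, 14, 67, 35] for k=0..6.
Cycle type of π: 30×2 + 15×2 + 2 + 1; total 6 cycles.
Σ(ℓ_i−1) = 93−6 = 87; sign = (−1)^87 = -1.

-1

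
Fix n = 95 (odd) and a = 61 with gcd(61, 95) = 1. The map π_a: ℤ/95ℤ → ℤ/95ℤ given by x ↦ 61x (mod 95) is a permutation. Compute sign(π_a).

Orbit of 36 under x↦61x: [36, 11, 6, 81, 1, 61, 16]… (length divides ord_95(61)).
The orbit structure of x ↦ 61x mod 95: 15 orbits of sizes [9, 9, 9, 9, 9, 9, 9, 9, 9, 9, 1, 1, 1, 1, 1].
n − c = 95 − 15 = 80; sign = (−1)^80 = +1.
Via Zolotarev, sign(π_{61}) = (61|95) = +1.

+1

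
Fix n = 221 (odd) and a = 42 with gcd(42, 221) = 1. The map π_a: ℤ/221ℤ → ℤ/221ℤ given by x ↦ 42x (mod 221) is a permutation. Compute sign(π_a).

Orbit of 100 under x↦42x: [100, 1, 42, 217, 53, 16, 9]… (length divides ord_221(42)).
Decompose π into cycles: lengths [24, 24, 24, 24, 24, 24, 24, 24, 8, 8, 3, 3, 3, 3, 1] (15 cycles, including the fixed point 0).
Σ(ℓ_i−1) = 221−15 = 206; sign = (−1)^206 = +1.
The Jacobi symbol (42|221) = +1 (Zolotarev) agrees.

+1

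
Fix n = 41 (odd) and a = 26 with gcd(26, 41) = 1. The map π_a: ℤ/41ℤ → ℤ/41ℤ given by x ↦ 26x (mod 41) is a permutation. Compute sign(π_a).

Start at x=29: 29 → 16 → 6 → 33 → 38 → 4 → 22 → … (one orbit).
2 cycles of lengths [40, 1].
41 − 2 = 39 transpositions; sign(π) = (−1)^39 = -1.

-1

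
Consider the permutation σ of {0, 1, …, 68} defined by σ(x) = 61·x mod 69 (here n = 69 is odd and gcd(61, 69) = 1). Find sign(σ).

Start at x=40: 40 → 25 → 7 → 13 → 34 → 4 → 37 → … (one orbit).
Cycle lengths of π_61 on ℤ/69ℤ: [22, 22, 22, 1, 1, 1]; 6 cycles in total.
sign(π) = (−1)^{n − #cycles} = (−1)^{69−6} = (−1)^63 = -1.
Via Zolotarev, sign(π_{61}) = (61|69) = -1.

-1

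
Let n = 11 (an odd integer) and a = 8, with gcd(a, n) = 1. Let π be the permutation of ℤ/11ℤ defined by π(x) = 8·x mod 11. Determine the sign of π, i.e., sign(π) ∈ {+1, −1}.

-1

Start at x=7: 7 → 1 → 8 → 9 → 6 → 4 → 10 → … (one orbit).
The orbit structure of x ↦ 8x mod 11: 2 orbits of sizes [10, 1].
sign(π) = (−1)^{n − #cycles} = (−1)^{11−2} = (−1)^9 = -1.
Via Zolotarev, sign(π_{8}) = (8|11) = -1.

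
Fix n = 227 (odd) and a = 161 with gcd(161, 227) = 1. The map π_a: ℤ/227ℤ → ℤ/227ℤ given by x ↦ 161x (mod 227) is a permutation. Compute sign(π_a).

+1

Trace 19: π^k(19) = [19, 108, 136, 104, 173, 159, 175] for k=0..6.
The orbit structure of x ↦ 161x mod 227: 3 orbits of sizes [113, 113, 1].
Σ(ℓ_i−1) = 227−3 = 224; sign = (−1)^224 = +1.
The Jacobi symbol (161|227) = +1 (Zolotarev) agrees.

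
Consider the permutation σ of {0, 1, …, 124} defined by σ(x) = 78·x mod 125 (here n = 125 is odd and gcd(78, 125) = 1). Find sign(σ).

Orbit of 47 under x↦78x: [47, 41, 73, 69, 7, 46, 88]… (length divides ord_125(78)).
Decompose π into cycles: lengths [100, 20, 4, 1] (4 cycles, including the fixed point 0).
sign(π) = (−1)^{n − #cycles} = (−1)^{125−4} = (−1)^121 = -1.
Check: (78/125) = -1 by Zolotarev.

-1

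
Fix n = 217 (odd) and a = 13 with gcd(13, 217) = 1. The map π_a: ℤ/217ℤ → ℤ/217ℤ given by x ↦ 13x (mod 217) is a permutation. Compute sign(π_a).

Start at x=209: 209 → 113 → 167 → 1 → 13 → 169 → 27 → … (one orbit).
Decompose π into cycles: lengths [30, 30, 30, 30, 30, 30, 30, 2, 2, 2, 1] (11 cycles, including the fixed point 0).
217 − 11 = 206 transpositions; sign(π) = (−1)^206 = +1.

+1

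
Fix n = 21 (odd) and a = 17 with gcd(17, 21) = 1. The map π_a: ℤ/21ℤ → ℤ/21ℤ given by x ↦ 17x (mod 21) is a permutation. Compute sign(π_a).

Start at x=5: 5 → 1 → 17 → 16 → 20 → 4 → 5 (one orbit).
π_17 has 5 disjoint cycles with lengths [6, 6, 6, 2, 1] on {0,…,20}.
sign(π) = (−1)^{n − #cycles} = (−1)^{21−5} = (−1)^16 = +1.

+1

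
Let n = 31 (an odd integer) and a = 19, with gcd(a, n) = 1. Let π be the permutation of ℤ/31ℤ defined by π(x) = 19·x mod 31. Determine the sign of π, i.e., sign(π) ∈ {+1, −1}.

+1

Orbit of 5 under x↦19x: [5, 2, 7, 9, 16, 25, 10]… (length divides ord_31(19)).
The orbit structure of x ↦ 19x mod 31: 3 orbits of sizes [15, 15, 1].
31 − 3 = 28 transpositions; sign(π) = (−1)^28 = +1.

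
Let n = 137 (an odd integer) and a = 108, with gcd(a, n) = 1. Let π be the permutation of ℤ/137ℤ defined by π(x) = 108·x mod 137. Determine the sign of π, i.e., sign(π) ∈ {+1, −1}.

Trace 50: π^k(50) = [50, 57, 128, 124, 103, 27, 39] for k=0..6.
2 cycles of lengths [136, 1].
n − c = 137 − 2 = 135; sign = (−1)^135 = -1.
Check: (108/137) = -1 by Zolotarev.

-1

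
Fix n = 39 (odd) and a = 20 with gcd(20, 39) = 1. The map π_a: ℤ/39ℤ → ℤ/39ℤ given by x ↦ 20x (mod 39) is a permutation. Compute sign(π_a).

Trace 11: π^k(11) = [11, 25, 32, 16, 8, 4, 2] for k=0..6.
Cycle type of π: 12×3 + 2 + 1; total 5 cycles.
Σ(ℓ_i−1) = 39−5 = 34; sign = (−1)^34 = +1.

+1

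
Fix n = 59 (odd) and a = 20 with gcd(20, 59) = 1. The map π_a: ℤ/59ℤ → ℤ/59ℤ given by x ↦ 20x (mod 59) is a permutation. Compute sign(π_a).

Start at x=51: 51 → 17 → 45 → 15 → 5 → 41 → 53 → … (one orbit).
Decompose π into cycles: lengths [29, 29, 1] (3 cycles, including the fixed point 0).
sign(π) = (−1)^{n − #cycles} = (−1)^{59−3} = (−1)^56 = +1.

+1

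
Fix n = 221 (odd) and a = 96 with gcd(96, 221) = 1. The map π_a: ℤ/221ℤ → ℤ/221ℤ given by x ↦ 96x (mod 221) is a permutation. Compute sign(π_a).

+1

Start at x=168: 168 → 216 → 183 → 109 → 77 → 99 → 1 → … (one orbit).
Cycle lengths of π_96 on ℤ/221ℤ: [16, 16, 16, 16, 16, 16, 16, 16, 16, 16, 16, 16, 16, 4, 4, 4, 1]; 17 cycles in total.
sign(π) = (−1)^{n − #cycles} = (−1)^{221−17} = (−1)^204 = +1.
Zolotarev: (96|221) = +1, matching the cycle-count sign.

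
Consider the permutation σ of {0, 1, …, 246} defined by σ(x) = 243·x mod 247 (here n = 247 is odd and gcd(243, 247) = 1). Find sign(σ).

Trace 81: π^k(81) = [81, 170, 61, 3, 235, 48, 55] for k=0..6.
π_243 has 18 disjoint cycles with lengths [18, 18, 18, 18, 18, 18, 18, 18, 18, 18, 18, 18, 18, 3, 3, 3, 3, 1] on {0,…,246}.
247 − 18 = 229 transpositions; sign(π) = (−1)^229 = -1.
Via Zolotarev, sign(π_{243}) = (243|247) = -1.

-1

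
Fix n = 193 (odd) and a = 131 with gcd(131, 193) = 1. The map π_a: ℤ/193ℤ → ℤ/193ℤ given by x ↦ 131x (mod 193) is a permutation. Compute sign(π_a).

+1

Trace 177: π^k(177) = [177, 27, 63, 147, 150, 157, 109] for k=0..6.
Cycle lengths of π_131 on ℤ/193ℤ: [48, 48, 48, 48, 1]; 5 cycles in total.
With 5 cycles on 193 points, sign = (−1)^{193−5} = +1.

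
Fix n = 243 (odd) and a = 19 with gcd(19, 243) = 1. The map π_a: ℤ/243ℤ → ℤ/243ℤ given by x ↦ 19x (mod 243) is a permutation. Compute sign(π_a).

Start at x=37: 37 → 217 → 235 → 91 → 28 → 46 → 145 → … (one orbit).
Cycle type of π: 27×6 + 9×6 + 3×6 + 1×9; total 27 cycles.
sign(π) = (−1)^{n − #cycles} = (−1)^{243−27} = (−1)^216 = +1.
The Jacobi symbol (19|243) = +1 (Zolotarev) agrees.

+1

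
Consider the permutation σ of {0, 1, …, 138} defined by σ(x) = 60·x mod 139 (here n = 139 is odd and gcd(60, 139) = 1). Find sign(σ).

-1

Start at x=77: 77 → 33 → 34 → 94 → 80 → 74 → 131 → … (one orbit).
The orbit structure of x ↦ 60x mod 139: 4 orbits of sizes [46, 46, 46, 1].
With 4 cycles on 139 points, sign = (−1)^{139−4} = -1.
(60|139)_J = -1 (Zolotarev's lemma cross-check).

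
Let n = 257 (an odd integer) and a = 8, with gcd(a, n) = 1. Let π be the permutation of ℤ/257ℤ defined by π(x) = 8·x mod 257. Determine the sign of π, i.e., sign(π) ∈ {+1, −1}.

+1

Start at x=241: 241 → 129 → 4 → 32 → 256 → 249 → 193 → … (one orbit).
Decompose π into cycles: lengths [16, 16, 16, 16, 16, 16, 16, 16, 16, 16, 16, 16, 16, 16, 16, 16, 1] (17 cycles, including the fixed point 0).
n − c = 257 − 17 = 240; sign = (−1)^240 = +1.
Zolotarev: (8|257) = +1, matching the cycle-count sign.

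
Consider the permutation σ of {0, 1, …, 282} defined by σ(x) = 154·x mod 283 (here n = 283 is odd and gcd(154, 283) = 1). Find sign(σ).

Start at x=115: 115 → 164 → 69 → 155 → 98 → 93 → 172 → … (one orbit).
π_154 has 2 disjoint cycles with lengths [282, 1] on {0,…,282}.
With 2 cycles on 283 points, sign = (−1)^{283−2} = -1.

-1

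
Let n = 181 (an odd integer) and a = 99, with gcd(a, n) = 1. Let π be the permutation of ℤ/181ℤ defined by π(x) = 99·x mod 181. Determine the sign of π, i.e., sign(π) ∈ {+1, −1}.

Start at x=132: 132 → 36 → 125 → 67 → 117 → 180 → 82 → … (one orbit).
7 cycles of lengths [30, 30, 30, 30, 30, 30, 1].
181 − 7 = 174 transpositions; sign(π) = (−1)^174 = +1.

+1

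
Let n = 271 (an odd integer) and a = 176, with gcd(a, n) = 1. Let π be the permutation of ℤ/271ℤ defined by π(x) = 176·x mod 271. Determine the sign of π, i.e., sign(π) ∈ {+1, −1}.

+1

Orbit of 61 under x↦176x: [61, 167, 124, 144, 141, 155, 180]… (length divides ord_271(176)).
Cycle type of π: 135×2 + 1; total 3 cycles.
With 3 cycles on 271 points, sign = (−1)^{271−3} = +1.
(176|271)_J = +1 (Zolotarev's lemma cross-check).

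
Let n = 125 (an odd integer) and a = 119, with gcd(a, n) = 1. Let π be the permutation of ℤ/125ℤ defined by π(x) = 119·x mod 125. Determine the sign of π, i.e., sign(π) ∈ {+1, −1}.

Start at x=84: 84 → 121 → 24 → 106 → 114 → 66 → 104 → … (one orbit).
Decompose π into cycles: lengths [50, 50, 10, 10, 2, 2, 1] (7 cycles, including the fixed point 0).
Σ(ℓ_i−1) = 125−7 = 118; sign = (−1)^118 = +1.

+1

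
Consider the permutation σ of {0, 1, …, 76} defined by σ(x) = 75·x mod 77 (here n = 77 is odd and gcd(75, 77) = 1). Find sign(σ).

-1

Start at x=60: 60 → 34 → 9 → 59 → 36 → 5 → 67 → … (one orbit).
The orbit structure of x ↦ 75x mod 77: 6 orbits of sizes [30, 30, 6, 5, 5, 1].
With 6 cycles on 77 points, sign = (−1)^{77−6} = -1.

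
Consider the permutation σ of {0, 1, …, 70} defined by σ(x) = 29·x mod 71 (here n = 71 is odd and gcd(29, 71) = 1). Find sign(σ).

+1

Trace 9: π^k(9) = [9, 48, 43, 40, 24, 57, 20] for k=0..6.
Decompose π into cycles: lengths [35, 35, 1] (3 cycles, including the fixed point 0).
3 cycles on 71: each ℓ→(−1)^(ℓ−1), product (−1)^68 = +1.
Zolotarev: (29|71) = +1, matching the cycle-count sign.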